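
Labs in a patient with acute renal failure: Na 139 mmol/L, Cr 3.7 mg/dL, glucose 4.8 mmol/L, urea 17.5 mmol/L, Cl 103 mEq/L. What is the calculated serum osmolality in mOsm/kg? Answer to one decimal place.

Calculated osmolality = 2·Na + glucose + urea
= 2·139 + 4.8 + 17.5
= 278 + 4.80 + 17.50
= 300.3 mOsm/kg

300.3 mOsm/kg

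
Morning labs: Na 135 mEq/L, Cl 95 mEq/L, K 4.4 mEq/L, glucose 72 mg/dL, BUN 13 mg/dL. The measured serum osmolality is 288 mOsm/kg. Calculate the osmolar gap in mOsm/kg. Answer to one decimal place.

Calculated osmolality = 2·Na + glucose/18 + BUN/2.8
= 2·135 + 72/18 + 13/2.8
= 270 + 4 + 4.64
= 278.64 mOsm/kg ≈ 278.6 mOsm/kg
Osmolar gap = measured − calculated = 288 − 278.6 = 9.4 mOsm/kg

9.4 mOsm/kg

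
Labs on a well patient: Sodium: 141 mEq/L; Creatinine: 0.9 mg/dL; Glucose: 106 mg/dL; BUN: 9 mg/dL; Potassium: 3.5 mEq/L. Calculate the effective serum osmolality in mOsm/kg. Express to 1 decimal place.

Effective osmolality excludes urea (freely permeant across cell membranes):
2·Na + glucose/18
= 2·141 + 106/18
= 282 + 5.89
= 287.89 mOsm/kg

287.9 mOsm/kg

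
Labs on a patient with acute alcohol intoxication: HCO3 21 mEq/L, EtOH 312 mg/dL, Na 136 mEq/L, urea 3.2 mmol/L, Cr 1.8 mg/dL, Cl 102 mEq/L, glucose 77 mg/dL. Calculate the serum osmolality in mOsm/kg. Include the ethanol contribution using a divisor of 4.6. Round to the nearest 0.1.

347.3 mOsm/kg

Calculated osmolality = 2·Na + glucose/18 + urea + ethanol/4.6
= 2·136 + 77/18 + 3.2 + 312/4.6
= 272 + 4.28 + 3.20 + 67.83
= 347.31 mOsm/kg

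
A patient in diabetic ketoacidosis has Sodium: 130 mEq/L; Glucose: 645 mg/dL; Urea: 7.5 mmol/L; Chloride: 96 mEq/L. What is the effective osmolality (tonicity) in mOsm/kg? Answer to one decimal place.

Effective osmolality excludes urea (freely permeant across cell membranes):
2·Na + glucose/18
= 2·130 + 645/18
= 260 + 35.83
= 295.83 mOsm/kg

295.8 mOsm/kg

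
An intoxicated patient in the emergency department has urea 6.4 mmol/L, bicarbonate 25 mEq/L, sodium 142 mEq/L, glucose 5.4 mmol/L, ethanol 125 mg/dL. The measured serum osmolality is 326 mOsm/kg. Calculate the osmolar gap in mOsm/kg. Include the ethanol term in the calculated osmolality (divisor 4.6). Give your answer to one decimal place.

Calculated osmolality = 2·Na + glucose + urea + ethanol/4.6
= 2·142 + 5.4 + 6.4 + 125/4.6
= 284 + 5.40 + 6.40 + 27.17
= 322.97 mOsm/kg ≈ 323.0 mOsm/kg
Osmolar gap = measured − calculated = 326 − 323.0 = 3.0 mOsm/kg

3.0 mOsm/kg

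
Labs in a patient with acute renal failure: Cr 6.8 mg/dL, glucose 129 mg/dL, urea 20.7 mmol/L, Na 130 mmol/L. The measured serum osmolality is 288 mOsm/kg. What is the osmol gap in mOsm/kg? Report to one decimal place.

0.1 mOsm/kg

Calculated osmolality = 2·Na + glucose/18 + urea
= 2·130 + 129/18 + 20.7
= 260 + 7.17 + 20.70
= 287.87 mOsm/kg ≈ 287.9 mOsm/kg
Osmolar gap = measured − calculated = 288 − 287.9 = 0.1 mOsm/kg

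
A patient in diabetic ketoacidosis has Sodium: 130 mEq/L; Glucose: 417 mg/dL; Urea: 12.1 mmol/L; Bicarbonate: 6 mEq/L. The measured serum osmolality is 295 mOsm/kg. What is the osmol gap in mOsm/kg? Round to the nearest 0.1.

-0.3 mOsm/kg

Calculated osmolality = 2·Na + glucose/18 + urea
= 2·130 + 417/18 + 12.1
= 260 + 23.17 + 12.10
= 295.27 mOsm/kg ≈ 295.3 mOsm/kg
Osmolar gap = measured − calculated = 295 − 295.3 = -0.3 mOsm/kg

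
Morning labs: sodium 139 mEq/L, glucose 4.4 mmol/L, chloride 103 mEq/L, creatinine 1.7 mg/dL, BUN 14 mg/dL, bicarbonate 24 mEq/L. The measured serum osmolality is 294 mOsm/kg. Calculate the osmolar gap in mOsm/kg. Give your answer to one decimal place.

6.6 mOsm/kg

Calculated osmolality = 2·Na + glucose + BUN/2.8
= 2·139 + 4.4 + 14/2.8
= 278 + 4.40 + 5
= 287.4 mOsm/kg ≈ 287.4 mOsm/kg
Osmolar gap = measured − calculated = 294 − 287.4 = 6.6 mOsm/kg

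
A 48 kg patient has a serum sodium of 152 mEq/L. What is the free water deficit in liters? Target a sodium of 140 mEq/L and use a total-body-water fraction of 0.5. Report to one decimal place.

2.1 L

TBW = 0.5 · 48 = 24 L
Free water deficit = TBW · (Na/140 − 1)
= 24 · (152/140 − 1)
= 24 · 0.0857
= 2.06 L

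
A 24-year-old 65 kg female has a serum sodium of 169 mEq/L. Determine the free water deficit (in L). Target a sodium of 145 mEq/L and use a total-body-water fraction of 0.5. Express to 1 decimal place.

5.4 L

TBW = 0.5 · 65 = 32.5 L
Free water deficit = TBW · (Na/145 − 1)
= 32.5 · (169/145 − 1)
= 32.5 · 0.1655
= 5.38 L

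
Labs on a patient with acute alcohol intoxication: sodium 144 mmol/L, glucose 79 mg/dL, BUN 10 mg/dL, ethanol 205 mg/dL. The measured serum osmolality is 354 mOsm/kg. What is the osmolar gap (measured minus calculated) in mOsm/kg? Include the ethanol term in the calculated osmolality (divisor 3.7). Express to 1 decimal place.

Calculated osmolality = 2·Na + glucose/18 + BUN/2.8 + ethanol/3.7
= 2·144 + 79/18 + 10/2.8 + 205/3.7
= 288 + 4.39 + 3.57 + 55.41
= 351.37 mOsm/kg ≈ 351.4 mOsm/kg
Osmolar gap = measured − calculated = 354 − 351.4 = 2.6 mOsm/kg

2.6 mOsm/kg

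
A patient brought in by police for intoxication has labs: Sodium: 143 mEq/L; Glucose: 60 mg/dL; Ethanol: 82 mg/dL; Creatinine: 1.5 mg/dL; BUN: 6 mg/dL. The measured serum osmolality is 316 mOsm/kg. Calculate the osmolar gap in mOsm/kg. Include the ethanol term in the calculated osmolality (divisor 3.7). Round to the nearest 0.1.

2.4 mOsm/kg

Calculated osmolality = 2·Na + glucose/18 + BUN/2.8 + ethanol/3.7
= 2·143 + 60/18 + 6/2.8 + 82/3.7
= 286 + 3.33 + 2.14 + 22.16
= 313.63 mOsm/kg ≈ 313.6 mOsm/kg
Osmolar gap = measured − calculated = 316 − 313.6 = 2.4 mOsm/kg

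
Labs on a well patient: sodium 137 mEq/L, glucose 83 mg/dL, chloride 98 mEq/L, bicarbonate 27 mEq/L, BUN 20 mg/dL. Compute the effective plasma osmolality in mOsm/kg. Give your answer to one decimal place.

278.6 mOsm/kg

Effective osmolality excludes urea (freely permeant across cell membranes):
2·Na + glucose/18
= 2·137 + 83/18
= 274 + 4.61
= 278.61 mOsm/kg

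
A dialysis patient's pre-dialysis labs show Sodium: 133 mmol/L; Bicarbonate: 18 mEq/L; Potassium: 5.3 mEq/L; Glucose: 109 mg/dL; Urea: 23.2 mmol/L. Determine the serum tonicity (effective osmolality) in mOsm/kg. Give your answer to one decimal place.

Effective osmolality excludes urea (freely permeant across cell membranes):
2·Na + glucose/18
= 2·133 + 109/18
= 266 + 6.06
= 272.06 mOsm/kg

272.1 mOsm/kg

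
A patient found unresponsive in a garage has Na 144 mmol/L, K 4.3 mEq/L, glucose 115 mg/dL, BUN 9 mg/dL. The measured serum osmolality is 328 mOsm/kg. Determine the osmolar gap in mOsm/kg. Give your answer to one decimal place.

30.4 mOsm/kg

Calculated osmolality = 2·Na + glucose/18 + BUN/2.8
= 2·144 + 115/18 + 9/2.8
= 288 + 6.39 + 3.21
= 297.6 mOsm/kg ≈ 297.6 mOsm/kg
Osmolar gap = measured − calculated = 328 − 297.6 = 30.4 mOsm/kg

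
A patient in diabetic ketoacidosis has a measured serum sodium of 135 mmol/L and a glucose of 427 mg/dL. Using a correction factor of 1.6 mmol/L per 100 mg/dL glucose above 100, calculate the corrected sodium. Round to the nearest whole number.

Corrected Na = measured Na + 1.6 · (glucose − 100)/100
= 135 + 1.6 · (427 − 100)/100
= 135 + 5.2
= 140.2 mmol/L

140 mmol/L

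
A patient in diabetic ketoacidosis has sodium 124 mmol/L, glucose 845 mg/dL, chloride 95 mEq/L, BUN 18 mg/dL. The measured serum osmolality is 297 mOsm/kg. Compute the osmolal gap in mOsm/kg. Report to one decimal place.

-4.4 mOsm/kg

Calculated osmolality = 2·Na + glucose/18 + BUN/2.8
= 2·124 + 845/18 + 18/2.8
= 248 + 46.94 + 6.43
= 301.37 mOsm/kg ≈ 301.4 mOsm/kg
Osmolar gap = measured − calculated = 297 − 301.4 = -4.4 mOsm/kg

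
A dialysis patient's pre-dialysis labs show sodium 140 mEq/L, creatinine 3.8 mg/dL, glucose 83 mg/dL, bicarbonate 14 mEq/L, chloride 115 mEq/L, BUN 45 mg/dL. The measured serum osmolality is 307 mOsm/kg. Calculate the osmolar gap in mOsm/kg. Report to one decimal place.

Calculated osmolality = 2·Na + glucose/18 + BUN/2.8
= 2·140 + 83/18 + 45/2.8
= 280 + 4.61 + 16.07
= 300.68 mOsm/kg ≈ 300.7 mOsm/kg
Osmolar gap = measured − calculated = 307 − 300.7 = 6.3 mOsm/kg

6.3 mOsm/kg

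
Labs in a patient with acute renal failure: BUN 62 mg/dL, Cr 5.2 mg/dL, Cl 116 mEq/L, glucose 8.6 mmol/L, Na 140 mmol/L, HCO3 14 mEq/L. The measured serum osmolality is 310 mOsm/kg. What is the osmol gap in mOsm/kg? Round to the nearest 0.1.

Calculated osmolality = 2·Na + glucose + BUN/2.8
= 2·140 + 8.6 + 62/2.8
= 280 + 8.60 + 22.14
= 310.74 mOsm/kg ≈ 310.7 mOsm/kg
Osmolar gap = measured − calculated = 310 − 310.7 = -0.7 mOsm/kg

-0.7 mOsm/kg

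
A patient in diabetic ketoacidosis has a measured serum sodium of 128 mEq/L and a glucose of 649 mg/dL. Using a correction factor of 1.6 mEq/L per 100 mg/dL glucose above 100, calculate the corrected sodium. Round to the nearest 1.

137 mEq/L

Corrected Na = measured Na + 1.6 · (glucose − 100)/100
= 128 + 1.6 · (649 − 100)/100
= 128 + 8.8
= 136.8 mEq/L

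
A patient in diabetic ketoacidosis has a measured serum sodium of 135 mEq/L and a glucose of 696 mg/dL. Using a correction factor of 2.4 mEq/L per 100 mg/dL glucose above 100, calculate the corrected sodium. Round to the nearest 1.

Corrected Na = measured Na + 2.4 · (glucose − 100)/100
= 135 + 2.4 · (696 − 100)/100
= 135 + 14.3
= 149.3 mEq/L

149 mEq/L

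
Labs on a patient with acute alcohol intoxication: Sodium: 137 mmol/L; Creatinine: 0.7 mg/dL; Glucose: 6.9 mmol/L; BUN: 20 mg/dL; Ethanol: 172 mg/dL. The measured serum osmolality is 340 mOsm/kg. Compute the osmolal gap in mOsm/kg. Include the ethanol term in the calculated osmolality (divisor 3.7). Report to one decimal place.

5.5 mOsm/kg

Calculated osmolality = 2·Na + glucose + BUN/2.8 + ethanol/3.7
= 2·137 + 6.9 + 20/2.8 + 172/3.7
= 274 + 6.90 + 7.14 + 46.49
= 334.53 mOsm/kg ≈ 334.5 mOsm/kg
Osmolar gap = measured − calculated = 340 − 334.5 = 5.5 mOsm/kg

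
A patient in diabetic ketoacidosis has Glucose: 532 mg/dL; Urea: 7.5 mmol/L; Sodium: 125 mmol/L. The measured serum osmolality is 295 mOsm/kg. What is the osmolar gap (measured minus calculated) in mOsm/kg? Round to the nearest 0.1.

Calculated osmolality = 2·Na + glucose/18 + urea
= 2·125 + 532/18 + 7.5
= 250 + 29.56 + 7.50
= 287.06 mOsm/kg ≈ 287.1 mOsm/kg
Osmolar gap = measured − calculated = 295 − 287.1 = 7.9 mOsm/kg

7.9 mOsm/kg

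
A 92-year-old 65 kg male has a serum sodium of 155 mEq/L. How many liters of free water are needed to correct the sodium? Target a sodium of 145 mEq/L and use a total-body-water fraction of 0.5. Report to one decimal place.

TBW = 0.5 · 65 = 32.5 L
Free water deficit = TBW · (Na/145 − 1)
= 32.5 · (155/145 − 1)
= 32.5 · 0.069
= 2.24 L

2.2 L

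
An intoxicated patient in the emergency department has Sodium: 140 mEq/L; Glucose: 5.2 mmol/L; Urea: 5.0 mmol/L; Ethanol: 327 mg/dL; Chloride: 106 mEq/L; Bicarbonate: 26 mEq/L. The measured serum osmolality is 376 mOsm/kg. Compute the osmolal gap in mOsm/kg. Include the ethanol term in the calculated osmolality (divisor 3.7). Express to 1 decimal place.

Calculated osmolality = 2·Na + glucose + urea + ethanol/3.7
= 2·140 + 5.2 + 5 + 327/3.7
= 280 + 5.20 + 5 + 88.38
= 378.58 mOsm/kg ≈ 378.6 mOsm/kg
Osmolar gap = measured − calculated = 376 − 378.6 = -2.6 mOsm/kg

-2.6 mOsm/kg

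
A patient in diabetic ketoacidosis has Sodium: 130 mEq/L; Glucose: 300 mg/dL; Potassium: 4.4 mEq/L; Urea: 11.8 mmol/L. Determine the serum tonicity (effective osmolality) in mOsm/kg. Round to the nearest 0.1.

276.7 mOsm/kg

Effective osmolality excludes urea (freely permeant across cell membranes):
2·Na + glucose/18
= 2·130 + 300/18
= 260 + 16.67
= 276.67 mOsm/kg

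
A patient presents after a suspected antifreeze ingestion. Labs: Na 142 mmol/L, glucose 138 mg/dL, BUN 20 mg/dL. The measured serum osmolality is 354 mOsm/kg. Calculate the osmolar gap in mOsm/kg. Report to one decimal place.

Calculated osmolality = 2·Na + glucose/18 + BUN/2.8
= 2·142 + 138/18 + 20/2.8
= 284 + 7.67 + 7.14
= 298.81 mOsm/kg ≈ 298.8 mOsm/kg
Osmolar gap = measured − calculated = 354 − 298.8 = 55.2 mOsm/kg

55.2 mOsm/kg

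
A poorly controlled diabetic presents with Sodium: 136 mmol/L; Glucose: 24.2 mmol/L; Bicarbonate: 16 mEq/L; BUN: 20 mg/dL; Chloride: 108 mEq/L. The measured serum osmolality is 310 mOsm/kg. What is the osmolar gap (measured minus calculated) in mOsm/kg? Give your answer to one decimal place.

6.7 mOsm/kg

Calculated osmolality = 2·Na + glucose + BUN/2.8
= 2·136 + 24.2 + 20/2.8
= 272 + 24.20 + 7.14
= 303.34 mOsm/kg ≈ 303.3 mOsm/kg
Osmolar gap = measured − calculated = 310 − 303.3 = 6.7 mOsm/kg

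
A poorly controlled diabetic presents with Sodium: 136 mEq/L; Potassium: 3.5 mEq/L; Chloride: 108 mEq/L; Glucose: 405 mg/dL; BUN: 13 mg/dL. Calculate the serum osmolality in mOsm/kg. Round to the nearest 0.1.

299.1 mOsm/kg

Calculated osmolality = 2·Na + glucose/18 + BUN/2.8
= 2·136 + 405/18 + 13/2.8
= 272 + 22.50 + 4.64
= 299.14 mOsm/kg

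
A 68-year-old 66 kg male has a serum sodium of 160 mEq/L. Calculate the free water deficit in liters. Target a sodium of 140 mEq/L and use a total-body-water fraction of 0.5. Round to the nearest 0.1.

4.7 L

TBW = 0.5 · 66 = 33 L
Free water deficit = TBW · (Na/140 − 1)
= 33 · (160/140 − 1)
= 33 · 0.1429
= 4.72 L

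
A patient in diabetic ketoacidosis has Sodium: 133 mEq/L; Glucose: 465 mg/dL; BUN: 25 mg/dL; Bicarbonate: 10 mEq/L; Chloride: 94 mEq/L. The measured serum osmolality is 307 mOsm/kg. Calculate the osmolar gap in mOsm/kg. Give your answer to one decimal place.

6.2 mOsm/kg

Calculated osmolality = 2·Na + glucose/18 + BUN/2.8
= 2·133 + 465/18 + 25/2.8
= 266 + 25.83 + 8.93
= 300.76 mOsm/kg ≈ 300.8 mOsm/kg
Osmolar gap = measured − calculated = 307 − 300.8 = 6.2 mOsm/kg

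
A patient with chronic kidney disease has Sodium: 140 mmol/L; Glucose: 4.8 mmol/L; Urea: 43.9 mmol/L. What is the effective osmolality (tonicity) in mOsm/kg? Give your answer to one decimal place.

Effective osmolality excludes urea (freely permeant across cell membranes):
2·Na + glucose
= 2·140 + 4.8
= 280 + 4.8
= 284.8 mOsm/kg

284.8 mOsm/kg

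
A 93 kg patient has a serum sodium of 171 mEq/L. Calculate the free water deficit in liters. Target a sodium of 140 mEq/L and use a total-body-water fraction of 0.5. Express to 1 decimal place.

TBW = 0.5 · 93 = 46.5 L
Free water deficit = TBW · (Na/140 − 1)
= 46.5 · (171/140 − 1)
= 46.5 · 0.2214
= 10.3 L

10.3 L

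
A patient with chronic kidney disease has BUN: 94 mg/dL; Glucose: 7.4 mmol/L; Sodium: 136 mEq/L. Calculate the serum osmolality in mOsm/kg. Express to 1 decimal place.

Calculated osmolality = 2·Na + glucose + BUN/2.8
= 2·136 + 7.4 + 94/2.8
= 272 + 7.40 + 33.57
= 312.97 mOsm/kg

313.0 mOsm/kg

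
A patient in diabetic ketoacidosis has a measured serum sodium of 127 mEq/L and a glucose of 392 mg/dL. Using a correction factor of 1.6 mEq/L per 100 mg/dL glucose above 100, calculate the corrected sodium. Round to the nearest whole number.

Corrected Na = measured Na + 1.6 · (glucose − 100)/100
= 127 + 1.6 · (392 − 100)/100
= 127 + 4.7
= 131.7 mEq/L

132 mEq/L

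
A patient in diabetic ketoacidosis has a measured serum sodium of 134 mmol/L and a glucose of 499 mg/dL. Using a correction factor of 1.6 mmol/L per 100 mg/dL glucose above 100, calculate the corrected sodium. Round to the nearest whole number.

140 mmol/L

Corrected Na = measured Na + 1.6 · (glucose − 100)/100
= 134 + 1.6 · (499 − 100)/100
= 134 + 6.4
= 140.4 mmol/L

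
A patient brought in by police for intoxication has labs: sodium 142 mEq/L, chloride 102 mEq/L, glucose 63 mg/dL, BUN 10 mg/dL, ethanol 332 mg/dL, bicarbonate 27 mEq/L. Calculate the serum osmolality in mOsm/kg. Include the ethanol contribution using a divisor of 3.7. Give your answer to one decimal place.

Calculated osmolality = 2·Na + glucose/18 + BUN/2.8 + ethanol/3.7
= 2·142 + 63/18 + 10/2.8 + 332/3.7
= 284 + 3.50 + 3.57 + 89.73
= 380.8 mOsm/kg

380.8 mOsm/kg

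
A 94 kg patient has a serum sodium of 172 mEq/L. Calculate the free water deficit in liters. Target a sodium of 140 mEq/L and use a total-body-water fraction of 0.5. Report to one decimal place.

TBW = 0.5 · 94 = 47 L
Free water deficit = TBW · (Na/140 − 1)
= 47 · (172/140 − 1)
= 47 · 0.2286
= 10.74 L

10.7 L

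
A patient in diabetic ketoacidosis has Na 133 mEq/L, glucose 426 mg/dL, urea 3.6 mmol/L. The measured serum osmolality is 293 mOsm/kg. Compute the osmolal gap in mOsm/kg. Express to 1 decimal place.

-0.3 mOsm/kg

Calculated osmolality = 2·Na + glucose/18 + urea
= 2·133 + 426/18 + 3.6
= 266 + 23.67 + 3.60
= 293.27 mOsm/kg ≈ 293.3 mOsm/kg
Osmolar gap = measured − calculated = 293 − 293.3 = -0.3 mOsm/kg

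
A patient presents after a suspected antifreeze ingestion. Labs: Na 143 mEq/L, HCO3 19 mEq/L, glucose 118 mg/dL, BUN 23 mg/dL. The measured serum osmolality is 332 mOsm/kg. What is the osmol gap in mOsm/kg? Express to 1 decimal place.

31.2 mOsm/kg

Calculated osmolality = 2·Na + glucose/18 + BUN/2.8
= 2·143 + 118/18 + 23/2.8
= 286 + 6.56 + 8.21
= 300.77 mOsm/kg ≈ 300.8 mOsm/kg
Osmolar gap = measured − calculated = 332 − 300.8 = 31.2 mOsm/kg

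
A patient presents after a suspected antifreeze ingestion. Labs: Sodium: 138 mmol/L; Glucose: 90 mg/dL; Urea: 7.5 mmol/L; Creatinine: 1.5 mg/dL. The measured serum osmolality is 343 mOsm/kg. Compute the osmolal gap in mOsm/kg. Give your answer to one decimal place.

Calculated osmolality = 2·Na + glucose/18 + urea
= 2·138 + 90/18 + 7.5
= 276 + 5 + 7.50
= 288.5 mOsm/kg ≈ 288.5 mOsm/kg
Osmolar gap = measured − calculated = 343 − 288.5 = 54.5 mOsm/kg

54.5 mOsm/kg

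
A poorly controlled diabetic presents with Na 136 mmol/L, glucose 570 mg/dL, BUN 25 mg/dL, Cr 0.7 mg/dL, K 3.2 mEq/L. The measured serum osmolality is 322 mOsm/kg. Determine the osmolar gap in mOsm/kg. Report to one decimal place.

Calculated osmolality = 2·Na + glucose/18 + BUN/2.8
= 2·136 + 570/18 + 25/2.8
= 272 + 31.67 + 8.93
= 312.6 mOsm/kg ≈ 312.6 mOsm/kg
Osmolar gap = measured − calculated = 322 − 312.6 = 9.4 mOsm/kg

9.4 mOsm/kg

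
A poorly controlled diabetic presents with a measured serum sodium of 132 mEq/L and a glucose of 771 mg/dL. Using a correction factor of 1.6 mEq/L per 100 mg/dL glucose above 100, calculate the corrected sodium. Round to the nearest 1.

143 mEq/L

Corrected Na = measured Na + 1.6 · (glucose − 100)/100
= 132 + 1.6 · (771 − 100)/100
= 132 + 10.7
= 142.7 mEq/L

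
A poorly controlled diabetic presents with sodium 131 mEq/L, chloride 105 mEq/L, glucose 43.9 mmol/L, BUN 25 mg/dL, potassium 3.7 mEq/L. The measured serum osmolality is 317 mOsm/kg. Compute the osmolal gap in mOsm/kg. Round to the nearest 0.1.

Calculated osmolality = 2·Na + glucose + BUN/2.8
= 2·131 + 43.9 + 25/2.8
= 262 + 43.90 + 8.93
= 314.83 mOsm/kg ≈ 314.8 mOsm/kg
Osmolar gap = measured − calculated = 317 − 314.8 = 2.2 mOsm/kg

2.2 mOsm/kg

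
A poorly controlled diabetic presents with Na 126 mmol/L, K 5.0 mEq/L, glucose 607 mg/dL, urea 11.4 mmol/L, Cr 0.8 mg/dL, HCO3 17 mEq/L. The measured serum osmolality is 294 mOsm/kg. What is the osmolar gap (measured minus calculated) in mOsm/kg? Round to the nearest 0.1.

Calculated osmolality = 2·Na + glucose/18 + urea
= 2·126 + 607/18 + 11.4
= 252 + 33.72 + 11.40
= 297.12 mOsm/kg ≈ 297.1 mOsm/kg
Osmolar gap = measured − calculated = 294 − 297.1 = -3.1 mOsm/kg

-3.1 mOsm/kg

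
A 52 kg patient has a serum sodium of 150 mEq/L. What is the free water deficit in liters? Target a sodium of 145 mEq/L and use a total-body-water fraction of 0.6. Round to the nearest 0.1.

1.1 L

TBW = 0.6 · 52 = 31.2 L
Free water deficit = TBW · (Na/145 − 1)
= 31.2 · (150/145 − 1)
= 31.2 · 0.0345
= 1.08 L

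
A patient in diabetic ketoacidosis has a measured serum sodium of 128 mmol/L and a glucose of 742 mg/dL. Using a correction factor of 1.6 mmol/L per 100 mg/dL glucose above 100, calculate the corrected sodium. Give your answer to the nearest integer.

138 mmol/L

Corrected Na = measured Na + 1.6 · (glucose − 100)/100
= 128 + 1.6 · (742 − 100)/100
= 128 + 10.3
= 138.3 mmol/L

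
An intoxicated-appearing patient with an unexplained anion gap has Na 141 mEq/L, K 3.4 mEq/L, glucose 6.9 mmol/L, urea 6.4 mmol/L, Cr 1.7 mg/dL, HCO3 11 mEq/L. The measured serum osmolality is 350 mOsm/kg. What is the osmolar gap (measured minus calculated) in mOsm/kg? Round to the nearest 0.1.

Calculated osmolality = 2·Na + glucose + urea
= 2·141 + 6.9 + 6.4
= 282 + 6.90 + 6.40
= 295.3 mOsm/kg ≈ 295.3 mOsm/kg
Osmolar gap = measured − calculated = 350 − 295.3 = 54.7 mOsm/kg

54.7 mOsm/kg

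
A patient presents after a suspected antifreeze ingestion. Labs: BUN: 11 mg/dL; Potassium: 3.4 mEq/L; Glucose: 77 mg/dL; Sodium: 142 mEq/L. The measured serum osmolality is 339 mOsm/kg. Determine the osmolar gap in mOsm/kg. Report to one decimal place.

46.8 mOsm/kg

Calculated osmolality = 2·Na + glucose/18 + BUN/2.8
= 2·142 + 77/18 + 11/2.8
= 284 + 4.28 + 3.93
= 292.21 mOsm/kg ≈ 292.2 mOsm/kg
Osmolar gap = measured − calculated = 339 − 292.2 = 46.8 mOsm/kg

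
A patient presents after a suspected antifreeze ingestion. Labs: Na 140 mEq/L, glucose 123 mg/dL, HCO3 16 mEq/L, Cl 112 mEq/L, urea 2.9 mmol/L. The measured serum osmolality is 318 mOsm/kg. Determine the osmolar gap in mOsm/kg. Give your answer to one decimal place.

28.3 mOsm/kg

Calculated osmolality = 2·Na + glucose/18 + urea
= 2·140 + 123/18 + 2.9
= 280 + 6.83 + 2.90
= 289.73 mOsm/kg ≈ 289.7 mOsm/kg
Osmolar gap = measured − calculated = 318 − 289.7 = 28.3 mOsm/kg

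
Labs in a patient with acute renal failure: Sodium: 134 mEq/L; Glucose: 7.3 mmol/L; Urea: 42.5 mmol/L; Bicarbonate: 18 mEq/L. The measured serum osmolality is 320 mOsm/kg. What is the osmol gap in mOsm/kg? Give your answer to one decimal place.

2.2 mOsm/kg

Calculated osmolality = 2·Na + glucose + urea
= 2·134 + 7.3 + 42.5
= 268 + 7.30 + 42.50
= 317.8 mOsm/kg ≈ 317.8 mOsm/kg
Osmolar gap = measured − calculated = 320 − 317.8 = 2.2 mOsm/kg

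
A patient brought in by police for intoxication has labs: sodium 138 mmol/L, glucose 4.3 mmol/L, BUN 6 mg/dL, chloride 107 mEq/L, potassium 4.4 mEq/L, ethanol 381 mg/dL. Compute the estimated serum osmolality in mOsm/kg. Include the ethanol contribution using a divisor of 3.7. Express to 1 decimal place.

Calculated osmolality = 2·Na + glucose + BUN/2.8 + ethanol/3.7
= 2·138 + 4.3 + 6/2.8 + 381/3.7
= 276 + 4.30 + 2.14 + 102.97
= 385.41 mOsm/kg

385.4 mOsm/kg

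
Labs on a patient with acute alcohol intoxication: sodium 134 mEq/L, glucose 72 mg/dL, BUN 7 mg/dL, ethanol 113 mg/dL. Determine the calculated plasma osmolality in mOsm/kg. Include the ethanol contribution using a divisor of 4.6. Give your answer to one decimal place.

299.1 mOsm/kg

Calculated osmolality = 2·Na + glucose/18 + BUN/2.8 + ethanol/4.6
= 2·134 + 72/18 + 7/2.8 + 113/4.6
= 268 + 4 + 2.50 + 24.57
= 299.07 mOsm/kg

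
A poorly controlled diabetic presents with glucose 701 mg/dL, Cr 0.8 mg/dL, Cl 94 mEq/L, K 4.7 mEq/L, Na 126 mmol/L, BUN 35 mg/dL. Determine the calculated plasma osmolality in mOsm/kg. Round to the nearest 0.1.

Calculated osmolality = 2·Na + glucose/18 + BUN/2.8
= 2·126 + 701/18 + 35/2.8
= 252 + 38.94 + 12.50
= 303.44 mOsm/kg

303.4 mOsm/kg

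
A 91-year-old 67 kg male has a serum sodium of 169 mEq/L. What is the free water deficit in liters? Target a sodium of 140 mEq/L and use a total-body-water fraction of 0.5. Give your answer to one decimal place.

6.9 L

TBW = 0.5 · 67 = 33.5 L
Free water deficit = TBW · (Na/140 − 1)
= 33.5 · (169/140 − 1)
= 33.5 · 0.2071
= 6.94 L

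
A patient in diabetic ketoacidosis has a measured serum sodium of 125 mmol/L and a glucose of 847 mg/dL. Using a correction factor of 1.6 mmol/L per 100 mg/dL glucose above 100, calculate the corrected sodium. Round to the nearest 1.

137 mmol/L

Corrected Na = measured Na + 1.6 · (glucose − 100)/100
= 125 + 1.6 · (847 − 100)/100
= 125 + 12
= 137 mmol/L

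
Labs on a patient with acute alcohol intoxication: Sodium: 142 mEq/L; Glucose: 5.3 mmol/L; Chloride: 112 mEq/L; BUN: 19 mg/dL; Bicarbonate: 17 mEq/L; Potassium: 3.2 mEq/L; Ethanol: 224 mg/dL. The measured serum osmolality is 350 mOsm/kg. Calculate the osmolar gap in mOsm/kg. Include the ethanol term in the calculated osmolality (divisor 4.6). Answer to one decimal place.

5.2 mOsm/kg

Calculated osmolality = 2·Na + glucose + BUN/2.8 + ethanol/4.6
= 2·142 + 5.3 + 19/2.8 + 224/4.6
= 284 + 5.30 + 6.79 + 48.70
= 344.79 mOsm/kg ≈ 344.8 mOsm/kg
Osmolar gap = measured − calculated = 350 − 344.8 = 5.2 mOsm/kg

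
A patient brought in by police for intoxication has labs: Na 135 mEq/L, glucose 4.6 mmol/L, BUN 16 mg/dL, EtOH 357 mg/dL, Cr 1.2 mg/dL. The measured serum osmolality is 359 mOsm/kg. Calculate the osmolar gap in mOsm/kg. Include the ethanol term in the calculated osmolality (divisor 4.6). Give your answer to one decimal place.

Calculated osmolality = 2·Na + glucose + BUN/2.8 + ethanol/4.6
= 2·135 + 4.6 + 16/2.8 + 357/4.6
= 270 + 4.60 + 5.71 + 77.61
= 357.92 mOsm/kg ≈ 357.9 mOsm/kg
Osmolar gap = measured − calculated = 359 − 357.9 = 1.1 mOsm/kg

1.1 mOsm/kg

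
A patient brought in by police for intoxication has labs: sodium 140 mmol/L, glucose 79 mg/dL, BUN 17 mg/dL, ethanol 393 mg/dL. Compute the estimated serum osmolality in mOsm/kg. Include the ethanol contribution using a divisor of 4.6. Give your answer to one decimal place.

Calculated osmolality = 2·Na + glucose/18 + BUN/2.8 + ethanol/4.6
= 2·140 + 79/18 + 17/2.8 + 393/4.6
= 280 + 4.39 + 6.07 + 85.43
= 375.89 mOsm/kg

375.9 mOsm/kg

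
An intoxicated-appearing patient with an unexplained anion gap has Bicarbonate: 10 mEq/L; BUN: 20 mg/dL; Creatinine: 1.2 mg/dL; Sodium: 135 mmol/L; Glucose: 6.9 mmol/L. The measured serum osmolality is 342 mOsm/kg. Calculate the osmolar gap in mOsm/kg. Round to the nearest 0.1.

58.0 mOsm/kg

Calculated osmolality = 2·Na + glucose + BUN/2.8
= 2·135 + 6.9 + 20/2.8
= 270 + 6.90 + 7.14
= 284.04 mOsm/kg ≈ 284.0 mOsm/kg
Osmolar gap = measured − calculated = 342 − 284.0 = 58.0 mOsm/kg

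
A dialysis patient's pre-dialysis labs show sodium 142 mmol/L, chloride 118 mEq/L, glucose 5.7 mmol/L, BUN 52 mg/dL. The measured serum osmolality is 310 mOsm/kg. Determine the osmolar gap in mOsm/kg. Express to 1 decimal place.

1.7 mOsm/kg

Calculated osmolality = 2·Na + glucose + BUN/2.8
= 2·142 + 5.7 + 52/2.8
= 284 + 5.70 + 18.57
= 308.27 mOsm/kg ≈ 308.3 mOsm/kg
Osmolar gap = measured − calculated = 310 − 308.3 = 1.7 mOsm/kg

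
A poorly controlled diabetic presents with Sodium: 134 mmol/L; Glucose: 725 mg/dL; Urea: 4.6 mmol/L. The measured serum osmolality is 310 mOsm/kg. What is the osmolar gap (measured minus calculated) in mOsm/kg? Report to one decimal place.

-2.9 mOsm/kg

Calculated osmolality = 2·Na + glucose/18 + urea
= 2·134 + 725/18 + 4.6
= 268 + 40.28 + 4.60
= 312.88 mOsm/kg ≈ 312.9 mOsm/kg
Osmolar gap = measured − calculated = 310 − 312.9 = -2.9 mOsm/kg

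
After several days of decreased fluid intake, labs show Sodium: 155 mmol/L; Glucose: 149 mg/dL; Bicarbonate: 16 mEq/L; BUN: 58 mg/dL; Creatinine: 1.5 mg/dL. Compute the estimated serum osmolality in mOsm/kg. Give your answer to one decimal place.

Calculated osmolality = 2·Na + glucose/18 + BUN/2.8
= 2·155 + 149/18 + 58/2.8
= 310 + 8.28 + 20.71
= 338.99 mOsm/kg

339.0 mOsm/kg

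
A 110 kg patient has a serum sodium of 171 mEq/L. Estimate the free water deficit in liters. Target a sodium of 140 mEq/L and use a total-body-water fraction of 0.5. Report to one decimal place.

12.2 L

TBW = 0.5 · 110 = 55 L
Free water deficit = TBW · (Na/140 − 1)
= 55 · (171/140 − 1)
= 55 · 0.2214
= 12.18 L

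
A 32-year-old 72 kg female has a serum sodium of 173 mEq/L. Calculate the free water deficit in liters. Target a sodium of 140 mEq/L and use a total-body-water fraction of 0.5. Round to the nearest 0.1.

8.5 L

TBW = 0.5 · 72 = 36 L
Free water deficit = TBW · (Na/140 − 1)
= 36 · (173/140 − 1)
= 36 · 0.2357
= 8.49 L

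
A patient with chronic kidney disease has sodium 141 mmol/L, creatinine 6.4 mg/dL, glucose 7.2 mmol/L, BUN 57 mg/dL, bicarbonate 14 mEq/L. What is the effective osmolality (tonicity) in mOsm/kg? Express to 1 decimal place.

289.2 mOsm/kg

Effective osmolality excludes urea (freely permeant across cell membranes):
2·Na + glucose
= 2·141 + 7.2
= 282 + 7.2
= 289.2 mOsm/kg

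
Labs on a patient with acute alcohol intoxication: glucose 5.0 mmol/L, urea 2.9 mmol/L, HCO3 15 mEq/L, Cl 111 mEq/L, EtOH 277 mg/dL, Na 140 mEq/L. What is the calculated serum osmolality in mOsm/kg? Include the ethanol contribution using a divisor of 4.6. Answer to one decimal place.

348.1 mOsm/kg

Calculated osmolality = 2·Na + glucose + urea + ethanol/4.6
= 2·140 + 5 + 2.9 + 277/4.6
= 280 + 5 + 2.90 + 60.22
= 348.12 mOsm/kg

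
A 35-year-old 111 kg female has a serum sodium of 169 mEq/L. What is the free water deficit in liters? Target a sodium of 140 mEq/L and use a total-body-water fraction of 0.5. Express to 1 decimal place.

11.5 L

TBW = 0.5 · 111 = 55.5 L
Free water deficit = TBW · (Na/140 − 1)
= 55.5 · (169/140 − 1)
= 55.5 · 0.2071
= 11.49 L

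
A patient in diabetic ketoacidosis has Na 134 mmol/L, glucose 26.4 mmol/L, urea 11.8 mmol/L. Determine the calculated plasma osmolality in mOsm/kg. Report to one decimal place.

Calculated osmolality = 2·Na + glucose + urea
= 2·134 + 26.4 + 11.8
= 268 + 26.40 + 11.80
= 306.2 mOsm/kg

306.2 mOsm/kg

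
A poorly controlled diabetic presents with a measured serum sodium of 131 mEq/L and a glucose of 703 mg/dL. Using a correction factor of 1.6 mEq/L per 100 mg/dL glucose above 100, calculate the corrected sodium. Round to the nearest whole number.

Corrected Na = measured Na + 1.6 · (glucose − 100)/100
= 131 + 1.6 · (703 − 100)/100
= 131 + 9.6
= 140.6 mEq/L

141 mEq/L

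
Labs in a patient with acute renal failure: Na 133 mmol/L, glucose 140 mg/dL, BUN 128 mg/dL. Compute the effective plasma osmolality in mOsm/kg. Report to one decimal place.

Effective osmolality excludes urea (freely permeant across cell membranes):
2·Na + glucose/18
= 2·133 + 140/18
= 266 + 7.78
= 273.78 mOsm/kg

273.8 mOsm/kg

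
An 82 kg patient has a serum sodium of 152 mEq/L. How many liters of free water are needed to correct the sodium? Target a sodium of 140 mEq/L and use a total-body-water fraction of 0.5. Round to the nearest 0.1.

3.5 L

TBW = 0.5 · 82 = 41 L
Free water deficit = TBW · (Na/140 − 1)
= 41 · (152/140 − 1)
= 41 · 0.0857
= 3.51 L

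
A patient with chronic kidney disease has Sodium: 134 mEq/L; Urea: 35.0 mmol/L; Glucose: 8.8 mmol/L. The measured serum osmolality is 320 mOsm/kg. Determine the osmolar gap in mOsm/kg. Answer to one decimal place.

Calculated osmolality = 2·Na + glucose + urea
= 2·134 + 8.8 + 35
= 268 + 8.80 + 35
= 311.8 mOsm/kg ≈ 311.8 mOsm/kg
Osmolar gap = measured − calculated = 320 − 311.8 = 8.2 mOsm/kg

8.2 mOsm/kg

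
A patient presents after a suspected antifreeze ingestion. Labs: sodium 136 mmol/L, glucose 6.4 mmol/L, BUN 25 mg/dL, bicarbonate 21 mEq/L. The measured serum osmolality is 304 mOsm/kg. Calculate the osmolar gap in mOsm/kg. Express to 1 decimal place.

16.7 mOsm/kg

Calculated osmolality = 2·Na + glucose + BUN/2.8
= 2·136 + 6.4 + 25/2.8
= 272 + 6.40 + 8.93
= 287.33 mOsm/kg ≈ 287.3 mOsm/kg
Osmolar gap = measured − calculated = 304 − 287.3 = 16.7 mOsm/kg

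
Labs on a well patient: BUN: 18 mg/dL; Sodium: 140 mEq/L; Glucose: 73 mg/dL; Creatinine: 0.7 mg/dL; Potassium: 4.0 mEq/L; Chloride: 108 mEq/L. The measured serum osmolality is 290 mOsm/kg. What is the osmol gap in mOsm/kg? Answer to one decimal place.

-0.5 mOsm/kg

Calculated osmolality = 2·Na + glucose/18 + BUN/2.8
= 2·140 + 73/18 + 18/2.8
= 280 + 4.06 + 6.43
= 290.49 mOsm/kg ≈ 290.5 mOsm/kg
Osmolar gap = measured − calculated = 290 − 290.5 = -0.5 mOsm/kg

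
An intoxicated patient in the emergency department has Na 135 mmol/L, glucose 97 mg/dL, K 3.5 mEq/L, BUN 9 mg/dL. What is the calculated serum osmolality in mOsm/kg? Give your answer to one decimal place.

Calculated osmolality = 2·Na + glucose/18 + BUN/2.8
= 2·135 + 97/18 + 9/2.8
= 270 + 5.39 + 3.21
= 278.6 mOsm/kg

278.6 mOsm/kg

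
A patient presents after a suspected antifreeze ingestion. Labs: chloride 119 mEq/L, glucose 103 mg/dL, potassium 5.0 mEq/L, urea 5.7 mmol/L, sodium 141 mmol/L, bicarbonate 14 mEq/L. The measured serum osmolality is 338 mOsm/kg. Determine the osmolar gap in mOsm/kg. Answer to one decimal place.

44.6 mOsm/kg

Calculated osmolality = 2·Na + glucose/18 + urea
= 2·141 + 103/18 + 5.7
= 282 + 5.72 + 5.70
= 293.42 mOsm/kg ≈ 293.4 mOsm/kg
Osmolar gap = measured − calculated = 338 − 293.4 = 44.6 mOsm/kg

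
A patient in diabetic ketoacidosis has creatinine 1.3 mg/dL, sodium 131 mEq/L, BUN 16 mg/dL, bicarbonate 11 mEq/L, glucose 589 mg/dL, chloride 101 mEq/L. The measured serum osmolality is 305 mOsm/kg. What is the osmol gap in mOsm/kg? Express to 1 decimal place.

4.6 mOsm/kg

Calculated osmolality = 2·Na + glucose/18 + BUN/2.8
= 2·131 + 589/18 + 16/2.8
= 262 + 32.72 + 5.71
= 300.43 mOsm/kg ≈ 300.4 mOsm/kg
Osmolar gap = measured − calculated = 305 − 300.4 = 4.6 mOsm/kg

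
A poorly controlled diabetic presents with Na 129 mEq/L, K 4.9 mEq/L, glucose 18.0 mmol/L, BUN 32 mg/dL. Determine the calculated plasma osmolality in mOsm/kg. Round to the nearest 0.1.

287.4 mOsm/kg

Calculated osmolality = 2·Na + glucose + BUN/2.8
= 2·129 + 18 + 32/2.8
= 258 + 18 + 11.43
= 287.43 mOsm/kg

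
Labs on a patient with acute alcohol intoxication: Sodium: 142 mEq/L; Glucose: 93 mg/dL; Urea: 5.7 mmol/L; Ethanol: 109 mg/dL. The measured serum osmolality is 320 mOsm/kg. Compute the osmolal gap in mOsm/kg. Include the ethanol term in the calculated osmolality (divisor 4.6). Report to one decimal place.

Calculated osmolality = 2·Na + glucose/18 + urea + ethanol/4.6
= 2·142 + 93/18 + 5.7 + 109/4.6
= 284 + 5.17 + 5.70 + 23.70
= 318.57 mOsm/kg ≈ 318.6 mOsm/kg
Osmolar gap = measured − calculated = 320 − 318.6 = 1.4 mOsm/kg

1.4 mOsm/kg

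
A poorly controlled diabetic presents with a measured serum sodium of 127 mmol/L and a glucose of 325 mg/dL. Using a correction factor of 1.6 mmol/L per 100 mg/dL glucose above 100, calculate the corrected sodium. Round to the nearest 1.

131 mmol/L

Corrected Na = measured Na + 1.6 · (glucose − 100)/100
= 127 + 1.6 · (325 − 100)/100
= 127 + 3.6
= 130.6 mmol/L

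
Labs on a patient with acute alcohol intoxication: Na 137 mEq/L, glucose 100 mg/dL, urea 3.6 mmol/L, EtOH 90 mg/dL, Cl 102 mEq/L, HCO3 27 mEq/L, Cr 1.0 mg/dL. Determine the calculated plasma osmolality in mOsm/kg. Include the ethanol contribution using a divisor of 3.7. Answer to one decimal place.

Calculated osmolality = 2·Na + glucose/18 + urea + ethanol/3.7
= 2·137 + 100/18 + 3.6 + 90/3.7
= 274 + 5.56 + 3.60 + 24.32
= 307.48 mOsm/kg

307.5 mOsm/kg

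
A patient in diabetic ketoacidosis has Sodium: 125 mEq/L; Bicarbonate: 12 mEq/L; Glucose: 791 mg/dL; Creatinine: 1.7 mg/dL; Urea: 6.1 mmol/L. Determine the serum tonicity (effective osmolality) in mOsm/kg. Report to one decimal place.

Effective osmolality excludes urea (freely permeant across cell membranes):
2·Na + glucose/18
= 2·125 + 791/18
= 250 + 43.94
= 293.94 mOsm/kg

293.9 mOsm/kg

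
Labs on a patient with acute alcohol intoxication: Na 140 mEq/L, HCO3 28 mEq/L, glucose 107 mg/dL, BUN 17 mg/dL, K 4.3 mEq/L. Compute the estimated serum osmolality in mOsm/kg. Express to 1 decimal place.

Calculated osmolality = 2·Na + glucose/18 + BUN/2.8
= 2·140 + 107/18 + 17/2.8
= 280 + 5.94 + 6.07
= 292.01 mOsm/kg

292.0 mOsm/kg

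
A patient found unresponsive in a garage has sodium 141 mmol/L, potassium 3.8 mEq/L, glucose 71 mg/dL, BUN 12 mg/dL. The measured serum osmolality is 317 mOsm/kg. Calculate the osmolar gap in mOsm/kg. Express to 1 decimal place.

Calculated osmolality = 2·Na + glucose/18 + BUN/2.8
= 2·141 + 71/18 + 12/2.8
= 282 + 3.94 + 4.29
= 290.23 mOsm/kg ≈ 290.2 mOsm/kg
Osmolar gap = measured − calculated = 317 − 290.2 = 26.8 mOsm/kg

26.8 mOsm/kg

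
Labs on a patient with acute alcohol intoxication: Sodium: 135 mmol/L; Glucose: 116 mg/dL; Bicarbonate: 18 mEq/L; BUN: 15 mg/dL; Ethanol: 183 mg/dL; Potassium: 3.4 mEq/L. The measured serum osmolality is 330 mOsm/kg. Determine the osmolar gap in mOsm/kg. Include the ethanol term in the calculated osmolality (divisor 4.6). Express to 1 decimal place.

8.4 mOsm/kg

Calculated osmolality = 2·Na + glucose/18 + BUN/2.8 + ethanol/4.6
= 2·135 + 116/18 + 15/2.8 + 183/4.6
= 270 + 6.44 + 5.36 + 39.78
= 321.58 mOsm/kg ≈ 321.6 mOsm/kg
Osmolar gap = measured − calculated = 330 − 321.6 = 8.4 mOsm/kg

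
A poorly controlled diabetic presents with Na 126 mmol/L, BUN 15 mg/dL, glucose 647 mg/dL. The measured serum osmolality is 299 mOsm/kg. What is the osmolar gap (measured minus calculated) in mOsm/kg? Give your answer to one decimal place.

5.7 mOsm/kg

Calculated osmolality = 2·Na + glucose/18 + BUN/2.8
= 2·126 + 647/18 + 15/2.8
= 252 + 35.94 + 5.36
= 293.3 mOsm/kg ≈ 293.3 mOsm/kg
Osmolar gap = measured − calculated = 299 − 293.3 = 5.7 mOsm/kg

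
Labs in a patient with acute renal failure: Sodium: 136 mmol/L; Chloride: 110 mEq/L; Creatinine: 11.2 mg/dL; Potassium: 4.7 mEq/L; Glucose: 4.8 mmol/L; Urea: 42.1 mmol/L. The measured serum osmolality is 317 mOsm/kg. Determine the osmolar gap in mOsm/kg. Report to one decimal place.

Calculated osmolality = 2·Na + glucose + urea
= 2·136 + 4.8 + 42.1
= 272 + 4.80 + 42.10
= 318.9 mOsm/kg ≈ 318.9 mOsm/kg
Osmolar gap = measured − calculated = 317 − 318.9 = -1.9 mOsm/kg

-1.9 mOsm/kg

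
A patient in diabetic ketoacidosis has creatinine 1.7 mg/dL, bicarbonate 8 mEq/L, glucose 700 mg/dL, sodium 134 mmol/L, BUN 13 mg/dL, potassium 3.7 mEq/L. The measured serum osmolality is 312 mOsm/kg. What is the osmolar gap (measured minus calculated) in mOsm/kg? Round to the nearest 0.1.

0.5 mOsm/kg

Calculated osmolality = 2·Na + glucose/18 + BUN/2.8
= 2·134 + 700/18 + 13/2.8
= 268 + 38.89 + 4.64
= 311.53 mOsm/kg ≈ 311.5 mOsm/kg
Osmolar gap = measured − calculated = 312 − 311.5 = 0.5 mOsm/kg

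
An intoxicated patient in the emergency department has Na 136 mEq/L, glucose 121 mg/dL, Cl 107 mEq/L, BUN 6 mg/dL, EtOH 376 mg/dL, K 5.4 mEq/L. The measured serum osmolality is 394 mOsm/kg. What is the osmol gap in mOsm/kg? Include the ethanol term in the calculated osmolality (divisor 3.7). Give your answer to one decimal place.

Calculated osmolality = 2·Na + glucose/18 + BUN/2.8 + ethanol/3.7
= 2·136 + 121/18 + 6/2.8 + 376/3.7
= 272 + 6.72 + 2.14 + 101.62
= 382.48 mOsm/kg ≈ 382.5 mOsm/kg
Osmolar gap = measured − calculated = 394 − 382.5 = 11.5 mOsm/kg

11.5 mOsm/kg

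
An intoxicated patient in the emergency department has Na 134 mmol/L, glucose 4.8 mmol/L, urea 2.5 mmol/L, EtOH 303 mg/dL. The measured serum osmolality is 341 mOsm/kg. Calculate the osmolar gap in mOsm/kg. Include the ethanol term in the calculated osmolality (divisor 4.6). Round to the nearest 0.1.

Calculated osmolality = 2·Na + glucose + urea + ethanol/4.6
= 2·134 + 4.8 + 2.5 + 303/4.6
= 268 + 4.80 + 2.50 + 65.87
= 341.17 mOsm/kg ≈ 341.2 mOsm/kg
Osmolar gap = measured − calculated = 341 − 341.2 = -0.2 mOsm/kg

-0.2 mOsm/kg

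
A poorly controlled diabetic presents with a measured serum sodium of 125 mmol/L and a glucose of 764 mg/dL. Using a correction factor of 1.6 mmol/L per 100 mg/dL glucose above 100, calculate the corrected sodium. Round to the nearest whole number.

Corrected Na = measured Na + 1.6 · (glucose − 100)/100
= 125 + 1.6 · (764 − 100)/100
= 125 + 10.6
= 135.6 mmol/L

136 mmol/L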